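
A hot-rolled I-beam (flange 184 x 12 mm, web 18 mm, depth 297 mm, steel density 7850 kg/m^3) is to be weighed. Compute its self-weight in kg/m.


A_flanges = 2 * 184 * 12 = 4416 mm^2
A_web = (297 - 2 * 12) * 18 = 4914 mm^2
A_total = 4416 + 4914 = 9330 mm^2 = 0.009330 m^2
Weight = rho * A = 7850 * 0.009330 = 73.2405 kg/m

73.2405 kg/m


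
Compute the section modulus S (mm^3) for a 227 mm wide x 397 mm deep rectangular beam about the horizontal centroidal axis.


S = b * h^2 / 6
= 227 * 397^2 / 6
= 227 * 157609 / 6
= 5962873.83 mm^3

5962873.83 mm^3


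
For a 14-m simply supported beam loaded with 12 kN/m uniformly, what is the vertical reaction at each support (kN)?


Total load = w * L = 12 * 14 = 168 kN
By symmetry, each reaction R = total / 2 = 168 / 2 = 84.0 kN

84.0 kN


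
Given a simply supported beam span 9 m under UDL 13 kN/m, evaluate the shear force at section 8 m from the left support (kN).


R_A = w * L / 2 = 13 * 9 / 2 = 58.5 kN
V(x) = R_A - w * x = 58.5 - 13 * 8
= -45.5 kN

-45.5 kN


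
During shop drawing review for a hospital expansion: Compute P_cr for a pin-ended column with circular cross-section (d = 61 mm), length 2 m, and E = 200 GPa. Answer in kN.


I = pi * d^4 / 64 = 679656.13 mm^4
L = 2000.0 mm
P_cr = pi^2 * E * I / L^2
= 9.8696 * 200000.0 * 679656.13 / 2000.0^2
= 335396.86 N = 335.3969 kN

335.3969 kN


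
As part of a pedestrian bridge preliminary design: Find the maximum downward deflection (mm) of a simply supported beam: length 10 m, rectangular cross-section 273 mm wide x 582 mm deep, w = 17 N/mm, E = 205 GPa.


I = 273 * 582^3 / 12 = 4484875122.0 mm^4
L = 10000.0 mm, w = 17 N/mm, E = 205000.0 MPa
delta = 5 * w * L^4 / (384 * E * I)
= 5 * 17 * 10000.0^4 / (384 * 205000.0 * 4484875122.0)
= 2.4076 mm

2.4076 mm


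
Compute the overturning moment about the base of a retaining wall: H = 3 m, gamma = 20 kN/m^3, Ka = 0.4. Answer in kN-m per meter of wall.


Pa = 0.5 * Ka * gamma * H^2
= 0.5 * 0.4 * 20 * 3^2
= 36.0 kN/m
Arm = H / 3 = 3 / 3 = 1.0 m
Mo = Pa * arm = Pa * H / 3 = 36.0 * 3 / 3 = 36.0 kN-m/m

36.0 kN-m/m


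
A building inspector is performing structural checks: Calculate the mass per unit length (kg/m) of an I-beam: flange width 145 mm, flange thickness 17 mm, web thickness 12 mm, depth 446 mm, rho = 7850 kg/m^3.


A_flanges = 2 * 145 * 17 = 4930 mm^2
A_web = (446 - 2 * 17) * 12 = 4944 mm^2
A_total = 4930 + 4944 = 9874 mm^2 = 0.009874 m^2
Weight = rho * A = 7850 * 0.009874 = 77.5109 kg/m

77.5109 kg/m


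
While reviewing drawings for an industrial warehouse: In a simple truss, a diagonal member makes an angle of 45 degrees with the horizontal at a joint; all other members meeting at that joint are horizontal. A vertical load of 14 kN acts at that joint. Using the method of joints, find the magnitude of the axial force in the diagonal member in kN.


At the joint, only the diagonal has a vertical component, so vertical equilibrium gives:
F * sin(45) = 14
F = 14 / sin(45)
= 14 / 0.707107
= 19.8 kN

19.8 kN


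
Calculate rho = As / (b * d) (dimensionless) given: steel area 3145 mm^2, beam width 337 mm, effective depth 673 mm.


rho = As / (b * d)
= 3145 / (337 * 673)
= 3145 / 226801
= 0.013867 (dimensionless)

0.013867 (dimensionless)


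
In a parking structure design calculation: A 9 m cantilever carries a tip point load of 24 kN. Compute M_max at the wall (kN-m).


For a cantilever with a point load at the free end:
M_max = P * L = 24 * 9 = 216 kN-m

216 kN-m


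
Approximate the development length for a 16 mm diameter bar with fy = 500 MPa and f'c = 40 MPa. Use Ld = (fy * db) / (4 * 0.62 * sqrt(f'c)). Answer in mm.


Ld = (fy * db) / (4 * 0.62 * sqrt(f'c))
= (500 * 16) / (4 * 0.62 * sqrt(40))
= 8000 / 15.6849
= 510.04 mm

510.04 mm


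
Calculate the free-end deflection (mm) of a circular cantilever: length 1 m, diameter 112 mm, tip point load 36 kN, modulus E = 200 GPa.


I = pi * d^4 / 64 = pi * 112^4 / 64 = 7723995.1 mm^4
L = 1000.0 mm, P = 36000.0 N, E = 200000.0 MPa
delta = P * L^3 / (3 * E * I)
= 36000.0 * 1000.0^3 / (3 * 200000.0 * 7723995.1)
= 7.768 mm

7.768 mm


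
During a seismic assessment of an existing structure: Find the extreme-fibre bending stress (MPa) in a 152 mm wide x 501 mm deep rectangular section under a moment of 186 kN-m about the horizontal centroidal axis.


I = b * h^3 / 12 = 152 * 501^3 / 12 = 1592852346.0 mm^4
y = h / 2 = 501 / 2 = 250.5 mm
M = 186 kN-m = 186000000.0 N-mm
sigma = M * y / I = 186000000.0 * 250.5 / 1592852346.0
= 29.25 MPa

29.25 MPa


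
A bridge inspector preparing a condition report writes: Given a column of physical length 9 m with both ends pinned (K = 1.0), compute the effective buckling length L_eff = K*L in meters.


L_eff = K * L
= 1.0 * 9
= 9.0 m

9.0 m


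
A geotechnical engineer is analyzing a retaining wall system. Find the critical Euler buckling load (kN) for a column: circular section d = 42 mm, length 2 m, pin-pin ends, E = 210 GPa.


I = pi * d^4 / 64 = 152745.02 mm^4
L = 2000.0 mm
P_cr = pi^2 * E * I / L^2
= 9.8696 * 210000.0 * 152745.02 / 2000.0^2
= 79145.48 N = 79.1455 kN

79.1455 kN


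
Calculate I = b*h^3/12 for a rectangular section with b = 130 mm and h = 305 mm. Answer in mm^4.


I = b * h^3 / 12
= 130 * 305^3 / 12
= 130 * 28372625 / 12
= 307370104.17 mm^4

307370104.17 mm^4


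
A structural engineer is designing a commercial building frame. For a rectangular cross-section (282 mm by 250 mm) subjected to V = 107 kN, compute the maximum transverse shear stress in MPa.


A = b * h = 282 * 250 = 70500 mm^2
V = 107 kN = 107000.0 N
tau_max = 1.5 * V / A = 1.5 * 107000.0 / 70500
= 2.2766 MPa

2.2766 MPa


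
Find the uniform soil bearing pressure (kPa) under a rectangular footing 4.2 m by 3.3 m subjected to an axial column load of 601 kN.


A = 4.2 * 3.3 = 13.86 m^2
q = P / A = 601 / 13.86
= 43.3622 kPa

43.3622 kPa


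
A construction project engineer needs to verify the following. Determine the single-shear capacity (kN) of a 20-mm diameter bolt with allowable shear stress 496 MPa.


A = pi * d^2 / 4 = pi * 20^2 / 4 = 314.1593 mm^2
V = f_v * A / 1000 = 496 * 314.1593 / 1000
= 155.823 kN

155.823 kN


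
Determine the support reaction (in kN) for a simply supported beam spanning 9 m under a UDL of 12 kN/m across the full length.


Total load = w * L = 12 * 9 = 108 kN
By symmetry, each reaction R = total / 2 = 108 / 2 = 54.0 kN

54.0 kN


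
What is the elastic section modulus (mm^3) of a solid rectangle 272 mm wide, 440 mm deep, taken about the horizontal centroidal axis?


S = b * h^2 / 6
= 272 * 440^2 / 6
= 272 * 193600 / 6
= 8776533.33 mm^3

8776533.33 mm^3


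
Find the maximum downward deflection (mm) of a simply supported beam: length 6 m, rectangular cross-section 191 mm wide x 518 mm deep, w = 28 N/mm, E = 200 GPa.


I = 191 * 518^3 / 12 = 2212286659.33 mm^4
L = 6000.0 mm, w = 28 N/mm, E = 200000.0 MPa
delta = 5 * w * L^4 / (384 * E * I)
= 5 * 28 * 6000.0^4 / (384 * 200000.0 * 2212286659.33)
= 1.0679 mm

1.0679 mm


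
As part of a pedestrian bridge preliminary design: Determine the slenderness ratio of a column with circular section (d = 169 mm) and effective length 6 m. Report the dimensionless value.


Radius of gyration r = d / 4 = 169 / 4 = 42.25 mm
L_eff = 6000.0 mm
Slenderness ratio = L / r = 6000.0 / 42.25 = 142.01 (dimensionless)

142.01 (dimensionless)


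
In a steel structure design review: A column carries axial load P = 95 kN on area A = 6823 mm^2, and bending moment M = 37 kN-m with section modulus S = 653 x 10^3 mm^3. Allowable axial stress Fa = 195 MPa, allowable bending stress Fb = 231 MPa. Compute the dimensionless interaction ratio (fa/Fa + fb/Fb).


f_a = P / A = 95000.0 / 6823 = 13.9235 MPa
f_b = M / S = 37000000.0 / 653000.0 = 56.6616 MPa
Ratio = f_a / Fa + f_b / Fb
= 13.9235 / 195 + 56.6616 / 231
= 0.3167 (dimensionless)

0.3167 (dimensionless)


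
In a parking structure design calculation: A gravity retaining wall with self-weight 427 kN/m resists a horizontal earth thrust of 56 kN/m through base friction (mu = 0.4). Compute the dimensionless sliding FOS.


Resisting force = mu * W = 0.4 * 427 = 170.8 kN/m
FOS = Resisting / Driving = 170.8 / 56
= 3.05 (dimensionless)

3.05 (dimensionless)


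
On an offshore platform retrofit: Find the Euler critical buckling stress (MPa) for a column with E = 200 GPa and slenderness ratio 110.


sigma_cr = pi^2 * E / lambda^2
= 9.8696 * 200000.0 / 110^2
= 9.8696 * 200000.0 / 12100
= 163.134 MPa

163.134 MPa


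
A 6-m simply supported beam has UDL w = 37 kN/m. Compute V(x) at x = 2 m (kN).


R_A = w * L / 2 = 37 * 6 / 2 = 111.0 kN
V(x) = R_A - w * x = 111.0 - 37 * 2
= 37.0 kN

37.0 kN


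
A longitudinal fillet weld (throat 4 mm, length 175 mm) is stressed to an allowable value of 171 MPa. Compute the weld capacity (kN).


Strength = throat * length * allowable stress
= 4 * 175 * 171 N
= 119700 N
= 119.7 kN

119.7 kN


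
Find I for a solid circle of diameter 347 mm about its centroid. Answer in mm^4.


r = d / 2 = 347 / 2 = 173.5 mm
I = pi * r^4 / 4 = pi * 173.5^4 / 4
= 711684976.18 mm^4

711684976.18 mm^4


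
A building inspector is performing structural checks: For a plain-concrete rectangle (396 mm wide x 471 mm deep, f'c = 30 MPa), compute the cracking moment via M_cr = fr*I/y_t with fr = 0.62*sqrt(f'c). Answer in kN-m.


fr = 0.62 * sqrt(30) = 0.62 * 5.4772 = 3.3959 MPa
I = 396 * 471^3 / 12 = 3448074663.0 mm^4
y_t = 235.5 mm
M_cr = fr * I / y_t = 3.3959 * 3448074663.0 / 235.5 N-mm
= 49.7208 kN-m

49.7208 kN-m


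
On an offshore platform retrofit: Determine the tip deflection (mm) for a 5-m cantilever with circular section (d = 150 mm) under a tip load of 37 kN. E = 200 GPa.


I = pi * d^4 / 64 = pi * 150^4 / 64 = 24850488.76 mm^4
L = 5000.0 mm, P = 37000.0 N, E = 200000.0 MPa
delta = P * L^3 / (3 * E * I)
= 37000.0 * 5000.0^3 / (3 * 200000.0 * 24850488.76)
= 310.1884 mm

310.1884 mm


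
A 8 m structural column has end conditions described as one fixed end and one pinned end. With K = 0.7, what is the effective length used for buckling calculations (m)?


L_eff = K * L
= 0.7 * 8
= 5.6 m

5.6 m


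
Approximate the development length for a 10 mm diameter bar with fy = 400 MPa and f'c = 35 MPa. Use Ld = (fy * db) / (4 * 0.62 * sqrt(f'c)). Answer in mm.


Ld = (fy * db) / (4 * 0.62 * sqrt(f'c))
= (400 * 10) / (4 * 0.62 * sqrt(35))
= 4000 / 14.6719
= 272.63 mm

272.63 mm


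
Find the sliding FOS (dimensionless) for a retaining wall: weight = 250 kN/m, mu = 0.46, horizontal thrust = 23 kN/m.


Resisting force = mu * W = 0.46 * 250 = 115.0 kN/m
FOS = Resisting / Driving = 115.0 / 23
= 5.0 (dimensionless)

5.0 (dimensionless)


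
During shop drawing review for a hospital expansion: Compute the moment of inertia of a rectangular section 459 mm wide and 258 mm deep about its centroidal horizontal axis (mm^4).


I = b * h^3 / 12
= 459 * 258^3 / 12
= 459 * 17173512 / 12
= 656886834.0 mm^4

656886834.0 mm^4


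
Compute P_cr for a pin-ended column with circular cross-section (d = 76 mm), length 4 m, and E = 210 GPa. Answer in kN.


I = pi * d^4 / 64 = 1637661.98 mm^4
L = 4000.0 mm
P_cr = pi^2 * E * I / L^2
= 9.8696 * 210000.0 * 1637661.98 / 4000.0^2
= 212140.37 N = 212.1404 kN

212.1404 kN


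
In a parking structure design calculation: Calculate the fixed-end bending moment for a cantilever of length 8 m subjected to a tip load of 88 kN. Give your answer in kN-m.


For a cantilever with a point load at the free end:
M_max = P * L = 88 * 8 = 704 kN-m

704 kN-m


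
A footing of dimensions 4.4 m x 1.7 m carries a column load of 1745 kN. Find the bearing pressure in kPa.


A = 4.4 * 1.7 = 7.48 m^2
q = P / A = 1745 / 7.48
= 233.2888 kPa

233.2888 kPa


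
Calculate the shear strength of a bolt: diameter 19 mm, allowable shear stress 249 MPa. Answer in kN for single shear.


A = pi * d^2 / 4 = pi * 19^2 / 4 = 283.5287 mm^2
V = f_v * A / 1000 = 249 * 283.5287 / 1000
= 70.5987 kN

70.5987 kN


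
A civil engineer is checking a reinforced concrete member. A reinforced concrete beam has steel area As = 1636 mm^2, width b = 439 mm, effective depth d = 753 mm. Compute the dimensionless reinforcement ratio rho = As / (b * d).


rho = As / (b * d)
= 1636 / (439 * 753)
= 1636 / 330567
= 0.004949 (dimensionless)

0.004949 (dimensionless)


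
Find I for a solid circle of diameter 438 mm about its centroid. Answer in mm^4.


r = d / 2 = 438 / 2 = 219.0 mm
I = pi * r^4 / 4 = pi * 219.0^4 / 4
= 1806618032.33 mm^4

1806618032.33 mm^4


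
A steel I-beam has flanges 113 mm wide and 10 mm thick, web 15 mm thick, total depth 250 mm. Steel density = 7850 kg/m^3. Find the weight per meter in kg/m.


A_flanges = 2 * 113 * 10 = 2260 mm^2
A_web = (250 - 2 * 10) * 15 = 3450 mm^2
A_total = 2260 + 3450 = 5710 mm^2 = 0.005710 m^2
Weight = rho * A = 7850 * 0.005710 = 44.8235 kg/m

44.8235 kg/m


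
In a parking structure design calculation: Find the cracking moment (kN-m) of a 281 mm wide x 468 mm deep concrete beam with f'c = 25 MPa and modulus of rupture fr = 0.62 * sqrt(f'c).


fr = 0.62 * sqrt(25) = 0.62 * 5.0 = 3.1 MPa
I = 281 * 468^3 / 12 = 2400284016.0 mm^4
y_t = 234.0 mm
M_cr = fr * I / y_t = 3.1 * 2400284016.0 / 234.0 N-mm
= 31.7986 kN-m

31.7986 kN-m


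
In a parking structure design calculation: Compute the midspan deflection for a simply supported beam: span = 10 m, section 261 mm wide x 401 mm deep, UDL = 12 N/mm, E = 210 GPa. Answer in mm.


I = 261 * 401^3 / 12 = 1402466121.75 mm^4
L = 10000.0 mm, w = 12 N/mm, E = 210000.0 MPa
delta = 5 * w * L^4 / (384 * E * I)
= 5 * 12 * 10000.0^4 / (384 * 210000.0 * 1402466121.75)
= 5.3053 mm

5.3053 mm


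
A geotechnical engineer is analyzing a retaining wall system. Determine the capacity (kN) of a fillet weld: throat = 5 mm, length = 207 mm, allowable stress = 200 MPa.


Strength = throat * length * allowable stress
= 5 * 207 * 200 N
= 207000 N
= 207.0 kN

207.0 kN


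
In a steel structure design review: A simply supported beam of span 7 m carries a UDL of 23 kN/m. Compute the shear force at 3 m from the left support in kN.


R_A = w * L / 2 = 23 * 7 / 2 = 80.5 kN
V(x) = R_A - w * x = 80.5 - 23 * 3
= 11.5 kN

11.5 kN


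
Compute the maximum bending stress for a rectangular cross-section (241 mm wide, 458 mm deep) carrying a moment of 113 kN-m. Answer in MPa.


I = b * h^3 / 12 = 241 * 458^3 / 12 = 1929444232.67 mm^4
y = h / 2 = 458 / 2 = 229.0 mm
M = 113 kN-m = 113000000.0 N-mm
sigma = M * y / I = 113000000.0 * 229.0 / 1929444232.67
= 13.41 MPa

13.41 MPa


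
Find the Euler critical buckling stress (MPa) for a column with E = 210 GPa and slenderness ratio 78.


sigma_cr = pi^2 * E / lambda^2
= 9.8696 * 210000.0 / 78^2
= 9.8696 * 210000.0 / 6084
= 340.6668 MPa

340.6668 MPa


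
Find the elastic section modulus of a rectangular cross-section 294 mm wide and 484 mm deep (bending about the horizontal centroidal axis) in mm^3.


S = b * h^2 / 6
= 294 * 484^2 / 6
= 294 * 234256 / 6
= 11478544.0 mm^3

11478544.0 mm^3


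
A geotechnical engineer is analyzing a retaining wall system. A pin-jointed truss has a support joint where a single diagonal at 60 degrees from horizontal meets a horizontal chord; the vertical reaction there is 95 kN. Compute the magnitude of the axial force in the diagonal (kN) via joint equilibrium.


At the joint, only the diagonal has a vertical component, so vertical equilibrium gives:
F * sin(60) = 95
F = 95 / sin(60)
= 95 / 0.866025
= 109.7 kN

109.7 kN


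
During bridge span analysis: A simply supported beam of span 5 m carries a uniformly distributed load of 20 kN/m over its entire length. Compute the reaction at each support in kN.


Total load = w * L = 20 * 5 = 100 kN
By symmetry, each reaction R = total / 2 = 100 / 2 = 50.0 kN

50.0 kN


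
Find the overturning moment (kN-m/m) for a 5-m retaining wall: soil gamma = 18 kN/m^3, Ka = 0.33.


Pa = 0.5 * Ka * gamma * H^2
= 0.5 * 0.33 * 18 * 5^2
= 74.25 kN/m
Arm = H / 3 = 5 / 3 = 1.6667 m
Mo = Pa * arm = Pa * H / 3 = 74.25 * 5 / 3 = 123.75 kN-m/m

123.75 kN-m/m


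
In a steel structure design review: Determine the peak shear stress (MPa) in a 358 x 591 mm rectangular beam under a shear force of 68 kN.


A = b * h = 358 * 591 = 211578 mm^2
V = 68 kN = 68000.0 N
tau_max = 1.5 * V / A = 1.5 * 68000.0 / 211578
= 0.4821 MPa

0.4821 MPa


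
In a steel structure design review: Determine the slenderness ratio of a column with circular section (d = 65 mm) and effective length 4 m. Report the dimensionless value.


Radius of gyration r = d / 4 = 65 / 4 = 16.25 mm
L_eff = 4000.0 mm
Slenderness ratio = L / r = 4000.0 / 16.25 = 246.15 (dimensionless)

246.15 (dimensionless)


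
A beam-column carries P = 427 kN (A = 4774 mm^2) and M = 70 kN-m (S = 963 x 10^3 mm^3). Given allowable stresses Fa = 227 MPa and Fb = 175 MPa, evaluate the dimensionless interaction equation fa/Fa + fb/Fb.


f_a = P / A = 427000.0 / 4774 = 89.4428 MPa
f_b = M / S = 70000000.0 / 963000.0 = 72.6895 MPa
Ratio = f_a / Fa + f_b / Fb
= 89.4428 / 227 + 72.6895 / 175
= 0.8094 (dimensionless)

0.8094 (dimensionless)


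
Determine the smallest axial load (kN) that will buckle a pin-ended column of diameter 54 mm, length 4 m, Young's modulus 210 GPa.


I = pi * d^4 / 64 = 417392.79 mm^4
L = 4000.0 mm
P_cr = pi^2 * E * I / L^2
= 9.8696 * 210000.0 * 417392.79 / 4000.0^2
= 54068.46 N = 54.0685 kN

54.0685 kN


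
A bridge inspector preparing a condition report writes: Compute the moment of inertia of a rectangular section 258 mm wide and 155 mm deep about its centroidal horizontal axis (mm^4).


I = b * h^3 / 12
= 258 * 155^3 / 12
= 258 * 3723875 / 12
= 80063312.5 mm^4

80063312.5 mm^4


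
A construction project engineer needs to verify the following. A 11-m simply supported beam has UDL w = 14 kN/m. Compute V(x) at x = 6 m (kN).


R_A = w * L / 2 = 14 * 11 / 2 = 77.0 kN
V(x) = R_A - w * x = 77.0 - 14 * 6
= -7.0 kN

-7.0 kN


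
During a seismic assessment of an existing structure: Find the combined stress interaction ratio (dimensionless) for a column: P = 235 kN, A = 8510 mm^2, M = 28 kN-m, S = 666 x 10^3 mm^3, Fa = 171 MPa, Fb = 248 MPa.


f_a = P / A = 235000.0 / 8510 = 27.6146 MPa
f_b = M / S = 28000000.0 / 666000.0 = 42.042 MPa
Ratio = f_a / Fa + f_b / Fb
= 27.6146 / 171 + 42.042 / 248
= 0.331 (dimensionless)

0.331 (dimensionless)


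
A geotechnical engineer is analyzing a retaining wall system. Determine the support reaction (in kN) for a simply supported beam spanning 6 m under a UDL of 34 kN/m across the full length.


Total load = w * L = 34 * 6 = 204 kN
By symmetry, each reaction R = total / 2 = 204 / 2 = 102.0 kN

102.0 kN


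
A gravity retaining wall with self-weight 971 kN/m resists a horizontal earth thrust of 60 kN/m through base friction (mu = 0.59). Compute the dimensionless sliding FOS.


Resisting force = mu * W = 0.59 * 971 = 572.89 kN/m
FOS = Resisting / Driving = 572.89 / 60
= 9.5482 (dimensionless)

9.5482 (dimensionless)


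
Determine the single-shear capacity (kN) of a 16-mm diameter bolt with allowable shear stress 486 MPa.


A = pi * d^2 / 4 = pi * 16^2 / 4 = 201.0619 mm^2
V = f_v * A / 1000 = 486 * 201.0619 / 1000
= 97.7161 kN

97.7161 kN


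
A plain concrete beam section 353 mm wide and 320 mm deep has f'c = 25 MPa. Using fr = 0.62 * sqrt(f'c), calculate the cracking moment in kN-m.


fr = 0.62 * sqrt(25) = 0.62 * 5.0 = 3.1 MPa
I = 353 * 320^3 / 12 = 963925333.33 mm^4
y_t = 160.0 mm
M_cr = fr * I / y_t = 3.1 * 963925333.33 / 160.0 N-mm
= 18.6761 kN-m

18.6761 kN-m


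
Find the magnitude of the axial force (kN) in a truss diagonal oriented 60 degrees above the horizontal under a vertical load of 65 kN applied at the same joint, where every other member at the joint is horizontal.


At the joint, only the diagonal has a vertical component, so vertical equilibrium gives:
F * sin(60) = 65
F = 65 / sin(60)
= 65 / 0.866025
= 75.06 kN

75.06 kN


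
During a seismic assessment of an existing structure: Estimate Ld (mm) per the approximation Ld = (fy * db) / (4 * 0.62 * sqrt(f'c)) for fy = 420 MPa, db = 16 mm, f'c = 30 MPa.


Ld = (fy * db) / (4 * 0.62 * sqrt(f'c))
= (420 * 16) / (4 * 0.62 * sqrt(30))
= 6720 / 13.5835
= 494.72 mm

494.72 mm


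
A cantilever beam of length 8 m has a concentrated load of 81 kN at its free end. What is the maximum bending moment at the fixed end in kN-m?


For a cantilever with a point load at the free end:
M_max = P * L = 81 * 8 = 648 kN-m

648 kN-m


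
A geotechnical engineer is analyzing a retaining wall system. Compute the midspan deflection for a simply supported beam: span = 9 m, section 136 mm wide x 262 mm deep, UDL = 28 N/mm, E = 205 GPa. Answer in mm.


I = 136 * 262^3 / 12 = 203826917.33 mm^4
L = 9000.0 mm, w = 28 N/mm, E = 205000.0 MPa
delta = 5 * w * L^4 / (384 * E * I)
= 5 * 28 * 9000.0^4 / (384 * 205000.0 * 203826917.33)
= 57.2468 mm

57.2468 mm


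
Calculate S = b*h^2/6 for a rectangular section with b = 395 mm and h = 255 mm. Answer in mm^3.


S = b * h^2 / 6
= 395 * 255^2 / 6
= 395 * 65025 / 6
= 4280812.5 mm^3

4280812.5 mm^3


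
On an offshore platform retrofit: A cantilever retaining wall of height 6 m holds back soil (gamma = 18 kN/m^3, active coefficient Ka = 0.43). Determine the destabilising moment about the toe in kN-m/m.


Pa = 0.5 * Ka * gamma * H^2
= 0.5 * 0.43 * 18 * 6^2
= 139.32 kN/m
Arm = H / 3 = 6 / 3 = 2.0 m
Mo = Pa * arm = Pa * H / 3 = 139.32 * 6 / 3 = 278.64 kN-m/m

278.64 kN-m/m


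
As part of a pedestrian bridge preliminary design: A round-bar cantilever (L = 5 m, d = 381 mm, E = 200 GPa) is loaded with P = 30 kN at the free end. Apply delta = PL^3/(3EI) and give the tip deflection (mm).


I = pi * d^4 / 64 = pi * 381^4 / 64 = 1034355436.5 mm^4
L = 5000.0 mm, P = 30000.0 N, E = 200000.0 MPa
delta = P * L^3 / (3 * E * I)
= 30000.0 * 5000.0^3 / (3 * 200000.0 * 1034355436.5)
= 6.0424 mm

6.0424 mm


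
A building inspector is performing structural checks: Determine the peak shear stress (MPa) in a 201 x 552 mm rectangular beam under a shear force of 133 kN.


A = b * h = 201 * 552 = 110952 mm^2
V = 133 kN = 133000.0 N
tau_max = 1.5 * V / A = 1.5 * 133000.0 / 110952
= 1.7981 MPa

1.7981 MPa


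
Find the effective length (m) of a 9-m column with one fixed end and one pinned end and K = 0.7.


L_eff = K * L
= 0.7 * 9
= 6.3 m

6.3 m


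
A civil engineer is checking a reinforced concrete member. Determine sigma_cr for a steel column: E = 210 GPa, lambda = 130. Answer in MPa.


sigma_cr = pi^2 * E / lambda^2
= 9.8696 * 210000.0 / 130^2
= 9.8696 * 210000.0 / 16900
= 122.6401 MPa

122.6401 MPa


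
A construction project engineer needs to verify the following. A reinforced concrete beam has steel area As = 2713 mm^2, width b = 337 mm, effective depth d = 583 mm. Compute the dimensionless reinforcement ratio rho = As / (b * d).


rho = As / (b * d)
= 2713 / (337 * 583)
= 2713 / 196471
= 0.013809 (dimensionless)

0.013809 (dimensionless)


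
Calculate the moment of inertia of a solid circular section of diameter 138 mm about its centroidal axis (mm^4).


r = d / 2 = 138 / 2 = 69.0 mm
I = pi * r^4 / 4 = pi * 69.0^4 / 4
= 17802715.2 mm^4

17802715.2 mm^4


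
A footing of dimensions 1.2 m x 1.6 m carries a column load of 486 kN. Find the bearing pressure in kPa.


A = 1.2 * 1.6 = 1.92 m^2
q = P / A = 486 / 1.92
= 253.125 kPa

253.125 kPa


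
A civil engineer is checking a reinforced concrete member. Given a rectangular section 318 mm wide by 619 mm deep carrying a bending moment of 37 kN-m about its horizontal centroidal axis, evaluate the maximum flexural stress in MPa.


I = b * h^3 / 12 = 318 * 619^3 / 12 = 6285181463.5 mm^4
y = h / 2 = 619 / 2 = 309.5 mm
M = 37 kN-m = 37000000.0 N-mm
sigma = M * y / I = 37000000.0 * 309.5 / 6285181463.5
= 1.82 MPa

1.82 MPa


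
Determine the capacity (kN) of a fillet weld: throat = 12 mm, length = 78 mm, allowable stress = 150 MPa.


Strength = throat * length * allowable stress
= 12 * 78 * 150 N
= 140400 N
= 140.4 kN

140.4 kN


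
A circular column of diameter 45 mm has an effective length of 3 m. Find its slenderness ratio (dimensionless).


Radius of gyration r = d / 4 = 45 / 4 = 11.25 mm
L_eff = 3000.0 mm
Slenderness ratio = L / r = 3000.0 / 11.25 = 266.67 (dimensionless)

266.67 (dimensionless)


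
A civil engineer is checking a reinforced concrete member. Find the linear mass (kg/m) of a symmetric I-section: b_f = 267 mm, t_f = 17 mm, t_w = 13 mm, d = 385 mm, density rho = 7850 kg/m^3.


A_flanges = 2 * 267 * 17 = 9078 mm^2
A_web = (385 - 2 * 17) * 13 = 4563 mm^2
A_total = 9078 + 4563 = 13641 mm^2 = 0.013641 m^2
Weight = rho * A = 7850 * 0.013641 = 107.0819 kg/m

107.0819 kg/m


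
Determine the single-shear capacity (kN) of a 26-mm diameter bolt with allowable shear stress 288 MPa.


A = pi * d^2 / 4 = pi * 26^2 / 4 = 530.9292 mm^2
V = f_v * A / 1000 = 288 * 530.9292 / 1000
= 152.9076 kN

152.9076 kN


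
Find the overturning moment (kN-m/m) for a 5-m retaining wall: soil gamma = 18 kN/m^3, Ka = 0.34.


Pa = 0.5 * Ka * gamma * H^2
= 0.5 * 0.34 * 18 * 5^2
= 76.5 kN/m
Arm = H / 3 = 5 / 3 = 1.6667 m
Mo = Pa * arm = Pa * H / 3 = 76.5 * 5 / 3 = 127.5 kN-m/m

127.5 kN-m/m


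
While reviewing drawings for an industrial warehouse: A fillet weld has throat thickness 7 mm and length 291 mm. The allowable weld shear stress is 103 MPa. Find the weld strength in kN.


Strength = throat * length * allowable stress
= 7 * 291 * 103 N
= 209811 N
= 209.81 kN

209.81 kN


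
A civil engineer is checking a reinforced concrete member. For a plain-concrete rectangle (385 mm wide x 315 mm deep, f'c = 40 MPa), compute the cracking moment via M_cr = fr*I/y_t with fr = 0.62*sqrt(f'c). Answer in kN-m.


fr = 0.62 * sqrt(40) = 0.62 * 6.3246 = 3.9212 MPa
I = 385 * 315^3 / 12 = 1002792656.25 mm^4
y_t = 157.5 mm
M_cr = fr * I / y_t = 3.9212 * 1002792656.25 / 157.5 N-mm
= 24.9662 kN-m

24.9662 kN-m


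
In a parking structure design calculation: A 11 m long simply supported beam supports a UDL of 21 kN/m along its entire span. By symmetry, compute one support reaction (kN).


Total load = w * L = 21 * 11 = 231 kN
By symmetry, each reaction R = total / 2 = 231 / 2 = 115.5 kN

115.5 kN


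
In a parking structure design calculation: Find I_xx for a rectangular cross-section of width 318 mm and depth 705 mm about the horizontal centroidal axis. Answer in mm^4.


I = b * h^3 / 12
= 318 * 705^3 / 12
= 318 * 350402625 / 12
= 9285669562.5 mm^4

9285669562.5 mm^4


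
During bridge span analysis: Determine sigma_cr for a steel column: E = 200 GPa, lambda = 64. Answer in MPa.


sigma_cr = pi^2 * E / lambda^2
= 9.8696 * 200000.0 / 64^2
= 9.8696 * 200000.0 / 4096
= 481.9143 MPa

481.9143 MPa


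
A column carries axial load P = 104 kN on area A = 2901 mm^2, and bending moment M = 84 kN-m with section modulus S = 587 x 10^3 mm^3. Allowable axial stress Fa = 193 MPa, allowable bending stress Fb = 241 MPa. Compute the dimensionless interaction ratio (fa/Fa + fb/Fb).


f_a = P / A = 104000.0 / 2901 = 35.8497 MPa
f_b = M / S = 84000000.0 / 587000.0 = 143.1005 MPa
Ratio = f_a / Fa + f_b / Fb
= 35.8497 / 193 + 143.1005 / 241
= 0.7795 (dimensionless)

0.7795 (dimensionless)


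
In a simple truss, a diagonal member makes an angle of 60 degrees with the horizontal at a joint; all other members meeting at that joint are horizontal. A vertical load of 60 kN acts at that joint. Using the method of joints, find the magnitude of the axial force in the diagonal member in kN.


At the joint, only the diagonal has a vertical component, so vertical equilibrium gives:
F * sin(60) = 60
F = 60 / sin(60)
= 60 / 0.866025
= 69.28 kN

69.28 kN


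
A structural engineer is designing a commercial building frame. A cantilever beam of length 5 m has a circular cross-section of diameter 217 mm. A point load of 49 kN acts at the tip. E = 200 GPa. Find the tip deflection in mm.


I = pi * d^4 / 64 = pi * 217^4 / 64 = 108845087.82 mm^4
L = 5000.0 mm, P = 49000.0 N, E = 200000.0 MPa
delta = P * L^3 / (3 * E * I)
= 49000.0 * 5000.0^3 / (3 * 200000.0 * 108845087.82)
= 93.7877 mm

93.7877 mm


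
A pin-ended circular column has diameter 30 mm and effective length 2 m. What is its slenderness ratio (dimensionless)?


Radius of gyration r = d / 4 = 30 / 4 = 7.5 mm
L_eff = 2000.0 mm
Slenderness ratio = L / r = 2000.0 / 7.5 = 266.67 (dimensionless)

266.67 (dimensionless)


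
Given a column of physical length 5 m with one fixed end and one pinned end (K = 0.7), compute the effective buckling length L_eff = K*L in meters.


L_eff = K * L
= 0.7 * 5
= 3.5 m

3.5 m


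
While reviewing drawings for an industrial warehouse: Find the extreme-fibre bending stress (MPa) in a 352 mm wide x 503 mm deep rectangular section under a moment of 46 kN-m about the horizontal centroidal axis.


I = b * h^3 / 12 = 352 * 503^3 / 12 = 3733063458.67 mm^4
y = h / 2 = 503 / 2 = 251.5 mm
M = 46 kN-m = 46000000.0 N-mm
sigma = M * y / I = 46000000.0 * 251.5 / 3733063458.67
= 3.1 MPa

3.1 MPa


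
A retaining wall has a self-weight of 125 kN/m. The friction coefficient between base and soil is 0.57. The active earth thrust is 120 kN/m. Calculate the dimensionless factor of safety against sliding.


Resisting force = mu * W = 0.57 * 125 = 71.25 kN/m
FOS = Resisting / Driving = 71.25 / 120
= 0.5938 (dimensionless)

0.5938 (dimensionless)


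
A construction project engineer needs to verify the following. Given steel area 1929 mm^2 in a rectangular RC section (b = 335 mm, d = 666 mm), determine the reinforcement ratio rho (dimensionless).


rho = As / (b * d)
= 1929 / (335 * 666)
= 1929 / 223110
= 0.008646 (dimensionless)

0.008646 (dimensionless)


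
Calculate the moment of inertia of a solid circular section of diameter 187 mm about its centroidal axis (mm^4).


r = d / 2 = 187 / 2 = 93.5 mm
I = pi * r^4 / 4 = pi * 93.5^4 / 4
= 60025574.43 mm^4

60025574.43 mm^4


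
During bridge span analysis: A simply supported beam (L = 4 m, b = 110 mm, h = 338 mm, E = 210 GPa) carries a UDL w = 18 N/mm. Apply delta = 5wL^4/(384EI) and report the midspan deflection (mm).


I = 110 * 338^3 / 12 = 353965993.33 mm^4
L = 4000.0 mm, w = 18 N/mm, E = 210000.0 MPa
delta = 5 * w * L^4 / (384 * E * I)
= 5 * 18 * 4000.0^4 / (384 * 210000.0 * 353965993.33)
= 0.8072 mm

0.8072 mm


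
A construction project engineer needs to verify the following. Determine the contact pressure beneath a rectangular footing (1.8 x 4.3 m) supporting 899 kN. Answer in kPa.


A = 1.8 * 4.3 = 7.74 m^2
q = P / A = 899 / 7.74
= 116.1499 kPa

116.1499 kPa


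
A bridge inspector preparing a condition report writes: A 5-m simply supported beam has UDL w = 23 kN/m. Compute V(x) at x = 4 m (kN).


R_A = w * L / 2 = 23 * 5 / 2 = 57.5 kN
V(x) = R_A - w * x = 57.5 - 23 * 4
= -34.5 kN

-34.5 kN


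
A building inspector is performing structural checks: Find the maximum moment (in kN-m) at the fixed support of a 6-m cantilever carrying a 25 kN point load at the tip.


For a cantilever with a point load at the free end:
M_max = P * L = 25 * 6 = 150 kN-m

150 kN-m


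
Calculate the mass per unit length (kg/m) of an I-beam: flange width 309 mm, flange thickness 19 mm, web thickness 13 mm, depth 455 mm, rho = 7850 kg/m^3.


A_flanges = 2 * 309 * 19 = 11742 mm^2
A_web = (455 - 2 * 19) * 13 = 5421 mm^2
A_total = 11742 + 5421 = 17163 mm^2 = 0.017163 m^2
Weight = rho * A = 7850 * 0.017163 = 134.7295 kg/m

134.7295 kg/m


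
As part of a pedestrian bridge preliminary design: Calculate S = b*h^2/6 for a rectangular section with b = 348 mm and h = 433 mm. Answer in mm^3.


S = b * h^2 / 6
= 348 * 433^2 / 6
= 348 * 187489 / 6
= 10874362.0 mm^3

10874362.0 mm^3


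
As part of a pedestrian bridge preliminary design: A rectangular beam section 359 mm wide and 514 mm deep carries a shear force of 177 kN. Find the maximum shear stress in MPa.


A = b * h = 359 * 514 = 184526 mm^2
V = 177 kN = 177000.0 N
tau_max = 1.5 * V / A = 1.5 * 177000.0 / 184526
= 1.4388 MPa

1.4388 MPa


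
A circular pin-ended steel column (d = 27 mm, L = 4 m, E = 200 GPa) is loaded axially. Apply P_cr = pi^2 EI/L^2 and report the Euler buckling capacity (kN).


I = pi * d^4 / 64 = 26087.05 mm^4
L = 4000.0 mm
P_cr = pi^2 * E * I / L^2
= 9.8696 * 200000.0 * 26087.05 / 4000.0^2
= 3218.36 N = 3.2184 kN

3.2184 kN


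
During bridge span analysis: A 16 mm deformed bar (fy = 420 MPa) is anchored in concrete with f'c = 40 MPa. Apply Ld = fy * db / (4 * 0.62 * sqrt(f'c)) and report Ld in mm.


Ld = (fy * db) / (4 * 0.62 * sqrt(f'c))
= (420 * 16) / (4 * 0.62 * sqrt(40))
= 6720 / 15.6849
= 428.44 mm

428.44 mm


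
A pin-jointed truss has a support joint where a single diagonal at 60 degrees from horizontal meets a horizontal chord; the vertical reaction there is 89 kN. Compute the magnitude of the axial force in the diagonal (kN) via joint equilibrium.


At the joint, only the diagonal has a vertical component, so vertical equilibrium gives:
F * sin(60) = 89
F = 89 / sin(60)
= 89 / 0.866025
= 102.77 kN

102.77 kN


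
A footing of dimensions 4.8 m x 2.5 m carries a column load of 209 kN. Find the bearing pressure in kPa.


A = 4.8 * 2.5 = 12.0 m^2
q = P / A = 209 / 12.0
= 17.4167 kPa

17.4167 kPa


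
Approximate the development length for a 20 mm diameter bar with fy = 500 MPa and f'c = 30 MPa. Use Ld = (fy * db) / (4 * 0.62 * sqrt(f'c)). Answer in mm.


Ld = (fy * db) / (4 * 0.62 * sqrt(f'c))
= (500 * 20) / (4 * 0.62 * sqrt(30))
= 10000 / 13.5835
= 736.19 mm

736.19 mm


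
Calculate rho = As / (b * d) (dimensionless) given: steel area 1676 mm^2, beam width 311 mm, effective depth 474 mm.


rho = As / (b * d)
= 1676 / (311 * 474)
= 1676 / 147414
= 0.011369 (dimensionless)

0.011369 (dimensionless)


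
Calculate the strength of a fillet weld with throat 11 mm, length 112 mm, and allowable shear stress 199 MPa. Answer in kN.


Strength = throat * length * allowable stress
= 11 * 112 * 199 N
= 245168 N
= 245.17 kN

245.17 kN


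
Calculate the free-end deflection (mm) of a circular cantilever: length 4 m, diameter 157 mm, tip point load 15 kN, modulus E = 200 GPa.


I = pi * d^4 / 64 = pi * 157^4 / 64 = 29824179.76 mm^4
L = 4000.0 mm, P = 15000.0 N, E = 200000.0 MPa
delta = P * L^3 / (3 * E * I)
= 15000.0 * 4000.0^3 / (3 * 200000.0 * 29824179.76)
= 53.6477 mm

53.6477 mm


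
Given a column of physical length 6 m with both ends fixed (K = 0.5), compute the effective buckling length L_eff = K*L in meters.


L_eff = K * L
= 0.5 * 6
= 3.0 m

3.0 m


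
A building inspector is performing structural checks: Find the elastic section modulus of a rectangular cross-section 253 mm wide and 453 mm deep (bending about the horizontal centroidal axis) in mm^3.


S = b * h^2 / 6
= 253 * 453^2 / 6
= 253 * 205209 / 6
= 8652979.5 mm^3

8652979.5 mm^3


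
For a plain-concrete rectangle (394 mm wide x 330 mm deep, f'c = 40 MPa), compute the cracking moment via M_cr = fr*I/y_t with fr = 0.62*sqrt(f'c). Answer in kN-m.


fr = 0.62 * sqrt(40) = 0.62 * 6.3246 = 3.9212 MPa
I = 394 * 330^3 / 12 = 1179931500.0 mm^4
y_t = 165.0 mm
M_cr = fr * I / y_t = 3.9212 * 1179931500.0 / 165.0 N-mm
= 28.0411 kN-m

28.0411 kN-m


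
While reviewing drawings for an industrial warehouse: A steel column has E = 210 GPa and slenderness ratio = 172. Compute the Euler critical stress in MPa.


sigma_cr = pi^2 * E / lambda^2
= 9.8696 * 210000.0 / 172^2
= 9.8696 * 210000.0 / 29584
= 70.0587 MPa

70.0587 MPa


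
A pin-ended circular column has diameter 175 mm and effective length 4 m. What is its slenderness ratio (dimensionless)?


Radius of gyration r = d / 4 = 175 / 4 = 43.75 mm
L_eff = 4000.0 mm
Slenderness ratio = L / r = 4000.0 / 43.75 = 91.43 (dimensionless)

91.43 (dimensionless)


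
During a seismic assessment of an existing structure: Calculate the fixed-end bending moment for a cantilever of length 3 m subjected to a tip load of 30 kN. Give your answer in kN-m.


For a cantilever with a point load at the free end:
M_max = P * L = 30 * 3 = 90 kN-m

90 kN-m


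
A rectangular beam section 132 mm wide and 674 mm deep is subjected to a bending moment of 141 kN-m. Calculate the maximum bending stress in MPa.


I = b * h^3 / 12 = 132 * 674^3 / 12 = 3368002264.0 mm^4
y = h / 2 = 674 / 2 = 337.0 mm
M = 141 kN-m = 141000000.0 N-mm
sigma = M * y / I = 141000000.0 * 337.0 / 3368002264.0
= 14.11 MPa

14.11 MPa


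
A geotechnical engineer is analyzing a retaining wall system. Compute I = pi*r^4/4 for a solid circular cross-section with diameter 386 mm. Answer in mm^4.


r = d / 2 = 386 / 2 = 193.0 mm
I = pi * r^4 / 4 = pi * 193.0^4 / 4
= 1089730527.72 mm^4

1089730527.72 mm^4


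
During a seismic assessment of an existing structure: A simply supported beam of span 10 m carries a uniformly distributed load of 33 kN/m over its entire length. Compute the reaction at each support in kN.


Total load = w * L = 33 * 10 = 330 kN
By symmetry, each reaction R = total / 2 = 330 / 2 = 165.0 kN

165.0 kN


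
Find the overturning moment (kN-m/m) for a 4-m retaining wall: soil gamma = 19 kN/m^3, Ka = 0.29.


Pa = 0.5 * Ka * gamma * H^2
= 0.5 * 0.29 * 19 * 4^2
= 44.08 kN/m
Arm = H / 3 = 4 / 3 = 1.3333 m
Mo = Pa * arm = Pa * H / 3 = 44.08 * 4 / 3 = 58.7733 kN-m/m

58.7733 kN-m/m


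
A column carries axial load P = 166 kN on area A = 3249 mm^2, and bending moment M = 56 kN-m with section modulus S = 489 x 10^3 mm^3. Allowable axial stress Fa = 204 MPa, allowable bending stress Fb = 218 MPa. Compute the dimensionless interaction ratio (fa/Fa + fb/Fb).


f_a = P / A = 166000.0 / 3249 = 51.0926 MPa
f_b = M / S = 56000000.0 / 489000.0 = 114.5194 MPa
Ratio = f_a / Fa + f_b / Fb
= 51.0926 / 204 + 114.5194 / 218
= 0.7758 (dimensionless)

0.7758 (dimensionless)


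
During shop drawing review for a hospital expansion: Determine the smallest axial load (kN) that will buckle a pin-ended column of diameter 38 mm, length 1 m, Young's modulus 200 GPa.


I = pi * d^4 / 64 = 102353.87 mm^4
L = 1000.0 mm
P_cr = pi^2 * E * I / L^2
= 9.8696 * 200000.0 * 102353.87 / 1000.0^2
= 202038.45 N = 202.0384 kN

202.0384 kN


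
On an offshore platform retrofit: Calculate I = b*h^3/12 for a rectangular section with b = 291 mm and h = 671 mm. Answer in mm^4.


I = b * h^3 / 12
= 291 * 671^3 / 12
= 291 * 302111711 / 12
= 7326208991.75 mm^4

7326208991.75 mm^4


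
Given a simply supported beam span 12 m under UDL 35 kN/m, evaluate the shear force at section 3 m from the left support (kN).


R_A = w * L / 2 = 35 * 12 / 2 = 210.0 kN
V(x) = R_A - w * x = 210.0 - 35 * 3
= 105.0 kN

105.0 kN


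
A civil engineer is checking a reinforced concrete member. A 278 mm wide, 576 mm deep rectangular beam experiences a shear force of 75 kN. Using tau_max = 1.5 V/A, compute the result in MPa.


A = b * h = 278 * 576 = 160128 mm^2
V = 75 kN = 75000.0 N
tau_max = 1.5 * V / A = 1.5 * 75000.0 / 160128
= 0.7026 MPa

0.7026 MPa


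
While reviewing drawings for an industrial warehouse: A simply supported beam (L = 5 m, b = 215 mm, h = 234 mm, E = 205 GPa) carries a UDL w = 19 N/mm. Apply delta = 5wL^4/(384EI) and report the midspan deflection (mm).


I = 215 * 234^3 / 12 = 229564530.0 mm^4
L = 5000.0 mm, w = 19 N/mm, E = 205000.0 MPa
delta = 5 * w * L^4 / (384 * E * I)
= 5 * 19 * 5000.0^4 / (384 * 205000.0 * 229564530.0)
= 3.2856 mm

3.2856 mm


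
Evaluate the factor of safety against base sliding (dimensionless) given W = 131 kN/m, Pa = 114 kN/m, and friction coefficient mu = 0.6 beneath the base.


Resisting force = mu * W = 0.6 * 131 = 78.6 kN/m
FOS = Resisting / Driving = 78.6 / 114
= 0.6895 (dimensionless)

0.6895 (dimensionless)
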